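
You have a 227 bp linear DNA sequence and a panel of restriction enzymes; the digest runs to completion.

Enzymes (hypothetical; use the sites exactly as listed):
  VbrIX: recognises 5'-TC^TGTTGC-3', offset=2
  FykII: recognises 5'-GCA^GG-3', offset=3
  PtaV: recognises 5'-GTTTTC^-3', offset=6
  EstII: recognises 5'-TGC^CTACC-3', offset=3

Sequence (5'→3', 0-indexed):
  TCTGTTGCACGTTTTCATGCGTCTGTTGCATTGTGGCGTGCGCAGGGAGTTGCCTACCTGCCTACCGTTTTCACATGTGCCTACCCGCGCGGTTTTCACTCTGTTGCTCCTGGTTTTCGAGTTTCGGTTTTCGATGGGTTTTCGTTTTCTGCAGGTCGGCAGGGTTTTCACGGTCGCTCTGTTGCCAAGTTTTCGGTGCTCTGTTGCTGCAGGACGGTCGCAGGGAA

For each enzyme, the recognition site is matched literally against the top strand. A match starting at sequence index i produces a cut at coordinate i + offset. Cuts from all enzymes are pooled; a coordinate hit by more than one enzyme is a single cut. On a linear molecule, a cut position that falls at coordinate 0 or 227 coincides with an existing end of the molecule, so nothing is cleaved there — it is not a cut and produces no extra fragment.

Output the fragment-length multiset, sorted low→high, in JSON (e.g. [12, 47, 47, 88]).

[2,4,4,5,6,7,7,8,8,8,8,9,10,10,11,11,11,14,14,15,17,17,21]

Per-enzyme occurrences:
  VbrIX TCTGTTGC/2: at [0, 21, 99, 177, 199] ⇒ [2, 23, 101, 179, 201]
  FykII GCAGG/3: at [41, 150, 158, 208, 219] ⇒ [44, 153, 161, 211, 222]
  PtaV GTTTTC/6: at [10, 66, 91, 112, 126, 137, 143, 163, 188] ⇒ [16, 72, 97, 118, 132, 143, 149, 169, 194]
  EstII TGCCTACC/3: at [50, 58, 77] ⇒ [53, 61, 80]

Pooled cuts: [2, 16, 23, 44, 53, 61, 72, 80, 97, 101, 118, 132, 143, 149, 153, 161, 169, 179, 194, 201, 211, 222]

Fragments:
  [0,2): 2 bp
  [2,16): 14 bp
  [16,23): 7 bp
  [23,44): 21 bp
  [44,53): 9 bp
  [53,61): 8 bp
  [61,72): 11 bp
  [72,80): 8 bp
  [80,97): 17 bp
  [97,101): 4 bp
  [101,118): 17 bp
  [118,132): 14 bp
  [132,143): 11 bp
  [143,149): 6 bp
  [149,153): 4 bp
  [153,161): 8 bp
  [161,169): 8 bp
  [169,179): 10 bp
  [179,194): 15 bp
  [194,201): 7 bp
  [201,211): 10 bp
  [211,222): 11 bp
  [222,227): 5 bp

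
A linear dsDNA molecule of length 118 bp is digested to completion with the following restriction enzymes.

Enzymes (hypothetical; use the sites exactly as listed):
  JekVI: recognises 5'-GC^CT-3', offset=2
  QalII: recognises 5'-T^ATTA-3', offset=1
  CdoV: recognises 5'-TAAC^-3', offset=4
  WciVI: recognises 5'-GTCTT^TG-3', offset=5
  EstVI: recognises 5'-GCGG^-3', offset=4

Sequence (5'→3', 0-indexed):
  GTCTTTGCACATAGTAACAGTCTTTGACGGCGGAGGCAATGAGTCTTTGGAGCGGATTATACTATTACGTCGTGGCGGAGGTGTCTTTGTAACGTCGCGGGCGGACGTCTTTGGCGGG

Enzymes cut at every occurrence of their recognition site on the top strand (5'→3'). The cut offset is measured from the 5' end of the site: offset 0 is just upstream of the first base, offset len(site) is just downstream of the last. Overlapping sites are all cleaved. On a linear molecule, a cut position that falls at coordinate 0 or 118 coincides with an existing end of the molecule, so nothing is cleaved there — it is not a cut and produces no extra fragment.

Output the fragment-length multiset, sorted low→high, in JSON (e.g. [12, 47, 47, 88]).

[1,4,5,6,6,6,7,7,8,8,9,9,13,14,15]

Site scan:
  JekVI (GCCT, off=2): no sites
  QalII (TATTA, off=1): starts [62] → cuts [63]
  CdoV (TAAC, off=4): starts [14, 89] → cuts [18, 93]
  WciVI (GTCTTTG, off=5): starts [0, 19, 42, 82, 106] → cuts [5, 24, 47, 87, 111]
  EstVI (GCGG, off=4): starts [29, 51, 74, 96, 100, 113] → cuts [33, 55, 78, 100, 104, 117]

Pooled cuts: [5, 18, 24, 33, 47, 55, 63, 78, 87, 93, 100, 104, 111, 117]

Fragments:
  [0,5): 5 bp
  [5,18): 13 bp
  [18,24): 6 bp
  [24,33): 9 bp
  [33,47): 14 bp
  [47,55): 8 bp
  [55,63): 8 bp
  [63,78): 15 bp
  [78,87): 9 bp
  [87,93): 6 bp
  [93,100): 7 bp
  [100,104): 4 bp
  [104,111): 7 bp
  [111,117): 6 bp
  [117,118): 1 bp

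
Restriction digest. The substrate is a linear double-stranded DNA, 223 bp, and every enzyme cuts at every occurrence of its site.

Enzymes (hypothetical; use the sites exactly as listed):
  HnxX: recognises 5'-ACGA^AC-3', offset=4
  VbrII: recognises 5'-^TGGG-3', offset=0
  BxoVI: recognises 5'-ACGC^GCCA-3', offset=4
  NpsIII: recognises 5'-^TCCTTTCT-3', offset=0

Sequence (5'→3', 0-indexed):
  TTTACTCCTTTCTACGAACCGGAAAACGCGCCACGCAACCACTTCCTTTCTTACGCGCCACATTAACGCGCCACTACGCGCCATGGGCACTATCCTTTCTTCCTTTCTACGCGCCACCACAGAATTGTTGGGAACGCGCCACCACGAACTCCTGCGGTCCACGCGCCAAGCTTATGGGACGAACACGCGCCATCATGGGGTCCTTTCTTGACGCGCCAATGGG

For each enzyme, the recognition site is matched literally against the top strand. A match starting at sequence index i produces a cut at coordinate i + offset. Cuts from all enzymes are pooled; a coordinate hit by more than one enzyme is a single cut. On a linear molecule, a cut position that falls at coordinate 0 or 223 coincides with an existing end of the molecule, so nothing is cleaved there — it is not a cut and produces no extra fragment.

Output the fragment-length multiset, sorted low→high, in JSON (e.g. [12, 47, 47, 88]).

[4,4,5,5,5,6,7,8,8,9,9,10,10,10,12,12,12,13,13,14,14,16,17]

Scan for sites:
  HnxX ACGAAC/4: at [13, 143, 178] ⇒ [17, 147, 182]
  VbrII TGGG/0: at [83, 128, 174, 195, 219] ⇒ [83, 128, 174, 195, 219]
  BxoVI ACGCGCCA/4: at [25, 52, 65, 75, 108, 133, 160, 184, 210] ⇒ [29, 56, 69, 79, 112, 137, 164, 188, 214]
  NpsIII TCCTTTCT/0: at [5, 43, 92, 100, 200] ⇒ [5, 43, 92, 100, 200]

Pooled cuts: [5, 17, 29, 43, 56, 69, 79, 83, 92, 100, 112, 128, 137, 147, 164, 174, 182, 188, 195, 200, 214, 219]

Fragment lengths:
  [0,5): 5 bp
  [5,17): 12 bp
  [17,29): 12 bp
  [29,43): 14 bp
  [43,56): 13 bp
  [56,69): 13 bp
  [69,79): 10 bp
  [79,83): 4 bp
  [83,92): 9 bp
  [92,100): 8 bp
  [100,112): 12 bp
  [112,128): 16 bp
  [128,137): 9 bp
  [137,147): 10 bp
  [147,164): 17 bp
  [164,174): 10 bp
  [174,182): 8 bp
  [182,188): 6 bp
  [188,195): 7 bp
  [195,200): 5 bp
  [200,214): 14 bp
  [214,219): 5 bp
  [219,223): 4 bp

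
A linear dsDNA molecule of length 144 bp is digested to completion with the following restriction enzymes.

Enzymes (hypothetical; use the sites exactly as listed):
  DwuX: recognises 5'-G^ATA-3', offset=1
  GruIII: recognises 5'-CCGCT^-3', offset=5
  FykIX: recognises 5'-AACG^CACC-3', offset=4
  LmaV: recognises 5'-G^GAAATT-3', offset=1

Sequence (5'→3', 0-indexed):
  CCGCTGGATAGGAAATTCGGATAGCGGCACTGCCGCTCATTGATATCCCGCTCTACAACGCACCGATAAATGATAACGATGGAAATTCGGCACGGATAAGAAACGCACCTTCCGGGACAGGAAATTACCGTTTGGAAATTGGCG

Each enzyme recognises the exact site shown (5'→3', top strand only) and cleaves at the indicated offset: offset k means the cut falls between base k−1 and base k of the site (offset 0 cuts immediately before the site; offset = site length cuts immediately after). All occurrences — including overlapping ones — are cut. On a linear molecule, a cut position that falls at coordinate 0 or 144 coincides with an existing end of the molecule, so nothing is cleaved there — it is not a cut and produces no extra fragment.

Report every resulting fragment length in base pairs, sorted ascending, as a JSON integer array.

[2,4,5,5,5,7,8,9,9,10,10,10,14,14,15,17]

Site scan:
  DwuX GATA/1: at [6, 19, 41, 64, 71, 94] ⇒ [7, 20, 42, 65, 72, 95]
  GruIII CCGCT/5: at [0, 32, 47] ⇒ [5, 37, 52]
  FykIX AACGCACC/4: at [56, 101] ⇒ [60, 105]
  LmaV GGAAATT/1: at [10, 80, 119, 133] ⇒ [11, 81, 120, 134]

Pooled cuts: [5, 7, 11, 20, 37, 42, 52, 60, 65, 72, 81, 95, 105, 120, 134]

Fragment lengths:
  [0,5): 5 bp
  [5,7): 2 bp
  [7,11): 4 bp
  [11,20): 9 bp
  [20,37): 17 bp
  [37,42): 5 bp
  [42,52): 10 bp
  [52,60): 8 bp
  [60,65): 5 bp
  [65,72): 7 bp
  [72,81): 9 bp
  [81,95): 14 bp
  [95,105): 10 bp
  [105,120): 15 bp
  [120,134): 14 bp
  [134,144): 10 bp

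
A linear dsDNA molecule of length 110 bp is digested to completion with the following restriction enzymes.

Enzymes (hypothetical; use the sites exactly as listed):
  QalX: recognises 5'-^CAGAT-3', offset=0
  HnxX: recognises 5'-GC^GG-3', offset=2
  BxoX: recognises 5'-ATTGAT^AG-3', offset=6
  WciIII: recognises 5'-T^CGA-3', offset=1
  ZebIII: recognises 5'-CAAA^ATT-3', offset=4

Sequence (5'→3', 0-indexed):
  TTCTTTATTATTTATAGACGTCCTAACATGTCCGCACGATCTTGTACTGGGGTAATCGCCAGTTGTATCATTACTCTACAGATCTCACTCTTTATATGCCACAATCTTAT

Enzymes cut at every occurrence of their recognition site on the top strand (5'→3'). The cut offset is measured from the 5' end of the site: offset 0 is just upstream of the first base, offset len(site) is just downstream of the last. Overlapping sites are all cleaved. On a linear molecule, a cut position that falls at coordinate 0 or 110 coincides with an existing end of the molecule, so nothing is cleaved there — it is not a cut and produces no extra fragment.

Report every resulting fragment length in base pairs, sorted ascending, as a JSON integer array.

Per-enzyme occurrences:
  QalX (CAGAT, off=0): starts [78] → cuts [78]
  HnxX (GCGG, off=2): no sites
  BxoX (ATTGATAG, off=6): no sites
  WciIII (TCGA, off=1): no sites
  ZebIII (CAAAATT, off=4): no sites

All cut coordinates (distinct, sorted): [78]

Fragments:
  [0,78): 78 bp
  [78,110): 32 bp

[32,78]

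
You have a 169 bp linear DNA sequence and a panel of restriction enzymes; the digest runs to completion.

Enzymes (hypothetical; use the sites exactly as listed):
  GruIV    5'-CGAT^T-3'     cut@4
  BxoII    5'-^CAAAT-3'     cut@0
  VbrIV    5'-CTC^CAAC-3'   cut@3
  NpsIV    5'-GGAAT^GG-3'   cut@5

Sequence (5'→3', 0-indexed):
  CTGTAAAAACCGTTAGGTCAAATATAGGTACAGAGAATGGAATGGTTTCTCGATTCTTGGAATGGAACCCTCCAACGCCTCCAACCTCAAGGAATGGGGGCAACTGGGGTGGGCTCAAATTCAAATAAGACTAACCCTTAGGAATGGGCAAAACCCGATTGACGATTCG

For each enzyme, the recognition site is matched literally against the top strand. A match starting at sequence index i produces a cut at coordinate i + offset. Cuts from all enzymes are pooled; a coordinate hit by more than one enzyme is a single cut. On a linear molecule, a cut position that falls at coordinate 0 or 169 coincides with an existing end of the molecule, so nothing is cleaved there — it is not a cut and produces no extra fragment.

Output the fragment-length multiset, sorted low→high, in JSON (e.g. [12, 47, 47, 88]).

Scan for sites:
  GruIV (CGATT, off=4): starts [50, 155, 162] → cuts [54, 159, 166]
  BxoII (CAAAT, off=0): starts [18, 115, 121] → cuts [18, 115, 121]
  VbrIV (CTCCAAC, off=3): starts [69, 78] → cuts [72, 81]
  NpsIV (GGAATGG, off=5): starts [38, 58, 90, 140] → cuts [43, 63, 95, 145]

All cut coordinates (distinct, sorted): [18, 43, 54, 63, 72, 81, 95, 115, 121, 145, 159, 166]

Fragment lengths:
  [0,18): 18 bp
  [18,43): 25 bp
  [43,54): 11 bp
  [54,63): 9 bp
  [63,72): 9 bp
  [72,81): 9 bp
  [81,95): 14 bp
  [95,115): 20 bp
  [115,121): 6 bp
  [121,145): 24 bp
  [145,159): 14 bp
  [159,166): 7 bp
  [166,169): 3 bp

[3,6,7,9,9,9,11,14,14,18,20,24,25]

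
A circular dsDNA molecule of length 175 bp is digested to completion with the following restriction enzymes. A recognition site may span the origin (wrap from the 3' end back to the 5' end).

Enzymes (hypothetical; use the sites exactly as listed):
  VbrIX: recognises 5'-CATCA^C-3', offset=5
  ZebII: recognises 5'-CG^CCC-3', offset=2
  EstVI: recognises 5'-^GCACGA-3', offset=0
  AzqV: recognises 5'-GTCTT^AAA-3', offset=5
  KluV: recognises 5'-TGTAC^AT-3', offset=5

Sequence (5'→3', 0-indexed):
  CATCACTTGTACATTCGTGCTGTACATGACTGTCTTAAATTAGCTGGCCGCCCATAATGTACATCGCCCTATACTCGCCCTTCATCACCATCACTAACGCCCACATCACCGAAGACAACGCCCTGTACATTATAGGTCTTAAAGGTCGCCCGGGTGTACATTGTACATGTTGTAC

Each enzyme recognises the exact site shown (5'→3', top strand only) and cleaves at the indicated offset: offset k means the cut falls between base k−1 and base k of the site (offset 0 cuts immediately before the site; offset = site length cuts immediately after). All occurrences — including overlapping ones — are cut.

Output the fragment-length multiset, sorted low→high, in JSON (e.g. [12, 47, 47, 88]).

Site scan:
  VbrIX (CATCAC, off=5): starts [0, 82, 88, 103] → cuts [5, 87, 93, 108]
  ZebII (CGCCC, off=2): starts [48, 64, 75, 97, 118, 146] → cuts [50, 66, 77, 99, 120, 148]
  EstVI (GCACGA, off=0): no sites
  AzqV (GTCTTAAA, off=5): starts [31, 135] → cuts [36, 140]
  KluV (TGTACAT, off=5): starts [7, 20, 57, 123, 154, 161] → cuts [12, 25, 62, 128, 159, 166]

All cut coordinates (distinct, sorted): [5, 12, 25, 36, 50, 62, 66, 77, 87, 93, 99, 108, 120, 128, 140, 148, 159, 166]

Fragments:
  5→12: 7 bp
  12→25: 13 bp
  25→36: 11 bp
  36→50: 14 bp
  50→62: 12 bp
  62→66: 4 bp
  66→77: 11 bp
  77→87: 10 bp
  87→93: 6 bp
  93→99: 6 bp
  99→108: 9 bp
  108→120: 12 bp
  120→128: 8 bp
  128→140: 12 bp
  140→148: 8 bp
  148→159: 11 bp
  159→166: 7 bp
  166→5 (wrap): 175-166+5 = 14 bp

[4,6,6,7,7,8,8,9,10,11,11,11,12,12,12,13,14,14]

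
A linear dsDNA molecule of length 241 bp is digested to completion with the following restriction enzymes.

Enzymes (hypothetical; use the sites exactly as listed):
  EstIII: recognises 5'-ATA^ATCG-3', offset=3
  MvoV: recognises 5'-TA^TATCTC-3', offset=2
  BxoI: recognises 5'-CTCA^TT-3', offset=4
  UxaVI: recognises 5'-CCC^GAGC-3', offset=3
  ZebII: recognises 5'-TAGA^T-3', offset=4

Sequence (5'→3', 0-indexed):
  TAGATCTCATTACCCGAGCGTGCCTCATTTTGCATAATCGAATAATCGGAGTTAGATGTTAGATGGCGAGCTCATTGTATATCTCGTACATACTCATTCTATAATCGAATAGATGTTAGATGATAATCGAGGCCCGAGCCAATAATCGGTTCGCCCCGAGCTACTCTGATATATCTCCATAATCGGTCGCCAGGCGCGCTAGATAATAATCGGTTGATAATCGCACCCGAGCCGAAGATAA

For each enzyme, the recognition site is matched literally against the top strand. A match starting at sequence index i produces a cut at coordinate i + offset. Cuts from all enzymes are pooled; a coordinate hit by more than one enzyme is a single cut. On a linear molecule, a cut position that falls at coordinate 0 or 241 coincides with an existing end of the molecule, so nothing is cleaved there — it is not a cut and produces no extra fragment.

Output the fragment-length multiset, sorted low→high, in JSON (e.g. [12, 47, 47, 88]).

[4,5,5,5,5,6,7,7,7,8,9,9,9,10,10,10,11,11,12,12,13,13,14,17,22]

Site scan:
  EstIII ATAATCG/3: at [33, 41, 100, 122, 141, 178, 205, 216] ⇒ [36, 44, 103, 125, 144, 181, 208, 219]
  MvoV TATATCTC/2: at [77, 169] ⇒ [79, 171]
  BxoI CTCATT/4: at [5, 23, 70, 92] ⇒ [9, 27, 74, 96]
  UxaVI CCCGAGC/3: at [12, 132, 154, 225] ⇒ [15, 135, 157, 228]
  ZebII TAGAT/4: at [0, 52, 59, 109, 116, 199] ⇒ [4, 56, 63, 113, 120, 203]

Pooled cuts: [4, 9, 15, 27, 36, 44, 56, 63, 74, 79, 96, 103, 113, 120, 125, 135, 144, 157, 171, 181, 203, 208, 219, 228]

Fragments:
  [0,4): 4 bp
  [4,9): 5 bp
  [9,15): 6 bp
  [15,27): 12 bp
  [27,36): 9 bp
  [36,44): 8 bp
  [44,56): 12 bp
  [56,63): 7 bp
  [63,74): 11 bp
  [74,79): 5 bp
  [79,96): 17 bp
  [96,103): 7 bp
  [103,113): 10 bp
  [113,120): 7 bp
  [120,125): 5 bp
  [125,135): 10 bp
  [135,144): 9 bp
  [144,157): 13 bp
  [157,171): 14 bp
  [171,181): 10 bp
  [181,203): 22 bp
  [203,208): 5 bp
  [208,219): 11 bp
  [219,228): 9 bp
  [228,241): 13 bp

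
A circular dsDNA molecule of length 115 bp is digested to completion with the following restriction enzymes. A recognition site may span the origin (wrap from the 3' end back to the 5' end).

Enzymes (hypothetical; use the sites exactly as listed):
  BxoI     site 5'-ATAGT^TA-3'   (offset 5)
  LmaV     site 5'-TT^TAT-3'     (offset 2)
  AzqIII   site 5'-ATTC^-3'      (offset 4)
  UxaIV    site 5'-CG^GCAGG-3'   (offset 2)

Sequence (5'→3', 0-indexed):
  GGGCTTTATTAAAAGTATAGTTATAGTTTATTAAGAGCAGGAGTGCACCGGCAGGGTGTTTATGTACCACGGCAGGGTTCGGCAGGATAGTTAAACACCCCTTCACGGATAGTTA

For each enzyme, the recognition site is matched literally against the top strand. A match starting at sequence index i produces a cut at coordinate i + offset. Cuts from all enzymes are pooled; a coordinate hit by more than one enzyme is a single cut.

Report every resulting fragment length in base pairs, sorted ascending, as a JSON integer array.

Site scan:
  BxoI (ATAGTTA, off=5): starts [16, 86, 108] → cuts [21, 91, 113]
  LmaV (TTTAT, off=2): starts [4, 26, 58] → cuts [6, 28, 60]
  AzqIII (ATTC, off=4): no sites
  UxaIV (CGGCAGG, off=2): starts [48, 69, 79] → cuts [50, 71, 81]

Pooled cuts: [6, 21, 28, 50, 60, 71, 81, 91, 113]

Fragment lengths:
  6→21: 15 bp
  21→28: 7 bp
  28→50: 22 bp
  50→60: 10 bp
  60→71: 11 bp
  71→81: 10 bp
  81→91: 10 bp
  91→113: 22 bp
  113→6 (wrap): 115-113+6 = 8 bp

[7,8,10,10,10,11,15,22,22]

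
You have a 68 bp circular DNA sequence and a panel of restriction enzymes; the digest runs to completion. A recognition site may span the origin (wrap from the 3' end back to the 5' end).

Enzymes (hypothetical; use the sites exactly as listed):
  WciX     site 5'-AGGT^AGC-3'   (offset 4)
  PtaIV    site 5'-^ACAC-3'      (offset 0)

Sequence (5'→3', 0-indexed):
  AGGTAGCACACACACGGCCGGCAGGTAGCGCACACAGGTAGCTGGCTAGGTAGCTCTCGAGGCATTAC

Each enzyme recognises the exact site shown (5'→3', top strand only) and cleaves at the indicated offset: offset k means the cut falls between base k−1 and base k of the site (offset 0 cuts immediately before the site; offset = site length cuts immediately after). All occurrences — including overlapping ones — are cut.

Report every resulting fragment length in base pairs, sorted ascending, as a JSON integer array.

Scan for sites:
  WciX AGGTAGC/4: at [0, 22, 35, 47] ⇒ [4, 26, 39, 51]
  PtaIV ACAC/0: at [7, 9, 11, 31] ⇒ [7, 9, 11, 31]

All cut coordinates (distinct, sorted): [4, 7, 9, 11, 26, 31, 39, 51]

Fragments:
  4→7: 3 bp
  7→9: 2 bp
  9→11: 2 bp
  11→26: 15 bp
  26→31: 5 bp
  31→39: 8 bp
  39→51: 12 bp
  51→4 (wrap): 68-51+4 = 21 bp

[2,2,3,5,8,12,15,21]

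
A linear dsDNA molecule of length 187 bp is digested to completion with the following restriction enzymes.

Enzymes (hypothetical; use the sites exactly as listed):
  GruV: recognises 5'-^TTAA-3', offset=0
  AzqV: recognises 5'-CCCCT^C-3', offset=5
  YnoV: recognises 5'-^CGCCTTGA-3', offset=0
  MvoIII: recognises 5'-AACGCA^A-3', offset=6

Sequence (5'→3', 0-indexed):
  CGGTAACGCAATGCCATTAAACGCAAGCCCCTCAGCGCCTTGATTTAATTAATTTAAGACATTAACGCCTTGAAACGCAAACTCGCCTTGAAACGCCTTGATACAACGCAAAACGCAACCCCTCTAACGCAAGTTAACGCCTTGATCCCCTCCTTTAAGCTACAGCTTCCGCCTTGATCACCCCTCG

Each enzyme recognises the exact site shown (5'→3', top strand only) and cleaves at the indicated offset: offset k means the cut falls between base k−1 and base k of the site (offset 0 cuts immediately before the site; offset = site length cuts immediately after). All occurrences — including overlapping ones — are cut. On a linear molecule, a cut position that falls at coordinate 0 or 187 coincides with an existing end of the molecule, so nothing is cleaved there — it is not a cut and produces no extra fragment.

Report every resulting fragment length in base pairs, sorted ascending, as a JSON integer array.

[2,2,3,3,4,4,4,4,5,6,6,7,7,8,8,9,9,10,10,14,14,15,16,17]

Per-enzyme occurrences:
  GruV (TTAA, off=0): starts [16, 44, 48, 53, 61, 133, 154] → cuts [16, 44, 48, 53, 61, 133, 154]
  AzqV (CCCCTC, off=5): starts [27, 118, 146, 180] → cuts [32, 123, 151, 185]
  YnoV (CGCCTTGA, off=0): starts [35, 65, 83, 93, 137, 169] → cuts [35, 65, 83, 93, 137, 169]
  MvoIII (AACGCAA, off=6): starts [4, 19, 73, 104, 111, 125] → cuts [10, 25, 79, 110, 117, 131]

All cut coordinates (distinct, sorted): [10, 16, 25, 32, 35, 44, 48, 53, 61, 65, 79, 83, 93, 110, 117, 123, 131, 133, 137, 151, 154, 169, 185]

Fragment lengths:
  [0,10): 10 bp
  [10,16): 6 bp
  [16,25): 9 bp
  [25,32): 7 bp
  [32,35): 3 bp
  [35,44): 9 bp
  [44,48): 4 bp
  [48,53): 5 bp
  [53,61): 8 bp
  [61,65): 4 bp
  [65,79): 14 bp
  [79,83): 4 bp
  [83,93): 10 bp
  [93,110): 17 bp
  [110,117): 7 bp
  [117,123): 6 bp
  [123,131): 8 bp
  [131,133): 2 bp
  [133,137): 4 bp
  [137,151): 14 bp
  [151,154): 3 bp
  [154,169): 15 bp
  [169,185): 16 bp
  [185,187): 2 bp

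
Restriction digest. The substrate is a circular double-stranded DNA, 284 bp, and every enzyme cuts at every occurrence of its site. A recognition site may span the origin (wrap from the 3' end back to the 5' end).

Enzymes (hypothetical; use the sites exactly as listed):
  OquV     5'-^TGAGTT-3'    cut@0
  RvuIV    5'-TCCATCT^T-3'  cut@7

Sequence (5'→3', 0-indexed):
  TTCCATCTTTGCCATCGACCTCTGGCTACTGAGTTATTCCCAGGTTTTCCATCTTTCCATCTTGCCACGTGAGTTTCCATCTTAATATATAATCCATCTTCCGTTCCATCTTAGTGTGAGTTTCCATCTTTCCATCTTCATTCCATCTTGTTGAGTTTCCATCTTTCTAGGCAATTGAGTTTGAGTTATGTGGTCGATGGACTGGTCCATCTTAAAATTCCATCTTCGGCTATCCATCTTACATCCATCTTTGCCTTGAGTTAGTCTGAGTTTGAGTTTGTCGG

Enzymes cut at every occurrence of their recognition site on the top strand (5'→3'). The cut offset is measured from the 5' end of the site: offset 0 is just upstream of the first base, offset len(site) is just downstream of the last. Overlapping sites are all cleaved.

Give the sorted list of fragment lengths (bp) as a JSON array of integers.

Scan for sites:
  OquV TGAGTT/0: at [29, 69, 116, 151, 175, 181, 256, 266, 272] ⇒ [29, 69, 116, 151, 175, 181, 256, 266, 272]
  RvuIV TCCATCTT/7: at [1, 47, 55, 75, 92, 104, 122, 130, 141, 157, 205, 218, 232, 243] ⇒ [8, 54, 62, 82, 99, 111, 129, 137, 148, 164, 212, 225, 239, 250]

All cut coordinates (distinct, sorted): [8, 29, 54, 62, 69, 82, 99, 111, 116, 129, 137, 148, 151, 164, 175, 181, 212, 225, 239, 250, 256, 266, 272]

Fragments:
  8→29: 21 bp
  29→54: 25 bp
  54→62: 8 bp
  62→69: 7 bp
  69→82: 13 bp
  82→99: 17 bp
  99→111: 12 bp
  111→116: 5 bp
  116→129: 13 bp
  129→137: 8 bp
  137→148: 11 bp
  148→151: 3 bp
  151→164: 13 bp
  164→175: 11 bp
  175→181: 6 bp
  181→212: 31 bp
  212→225: 13 bp
  225→239: 14 bp
  239→250: 11 bp
  250→256: 6 bp
  256→266: 10 bp
  266→272: 6 bp
  272→8 (wrap): 284-272+8 = 20 bp

[3,5,6,6,6,7,8,8,10,11,11,11,12,13,13,13,13,14,17,20,21,25,31]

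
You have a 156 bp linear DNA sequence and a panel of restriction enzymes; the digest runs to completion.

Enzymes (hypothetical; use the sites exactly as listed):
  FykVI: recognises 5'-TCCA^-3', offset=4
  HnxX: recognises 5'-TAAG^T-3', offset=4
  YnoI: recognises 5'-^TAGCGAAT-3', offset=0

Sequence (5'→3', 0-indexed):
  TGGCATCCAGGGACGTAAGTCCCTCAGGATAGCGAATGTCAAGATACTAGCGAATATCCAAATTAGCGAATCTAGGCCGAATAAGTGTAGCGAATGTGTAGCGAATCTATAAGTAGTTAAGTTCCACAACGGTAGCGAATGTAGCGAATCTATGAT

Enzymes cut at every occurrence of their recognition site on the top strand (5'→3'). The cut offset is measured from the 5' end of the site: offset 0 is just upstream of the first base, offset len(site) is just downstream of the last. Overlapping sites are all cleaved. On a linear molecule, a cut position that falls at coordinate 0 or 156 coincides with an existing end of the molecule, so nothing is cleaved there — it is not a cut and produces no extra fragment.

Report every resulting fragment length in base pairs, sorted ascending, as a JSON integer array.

Scan for sites:
  FykVI (TCCA, off=4): starts [5, 56, 122] → cuts [9, 60, 126]
  HnxX (TAAGT, off=4): starts [15, 81, 109, 117] → cuts [19, 85, 113, 121]
  YnoI (TAGCGAAT, off=0): starts [29, 47, 63, 87, 98, 132, 141] → cuts [29, 47, 63, 87, 98, 132, 141]

All cut coordinates (distinct, sorted): [9, 19, 29, 47, 60, 63, 85, 87, 98, 113, 121, 126, 132, 141]

Fragments:
  [0,9): 9 bp
  [9,19): 10 bp
  [19,29): 10 bp
  [29,47): 18 bp
  [47,60): 13 bp
  [60,63): 3 bp
  [63,85): 22 bp
  [85,87): 2 bp
  [87,98): 11 bp
  [98,113): 15 bp
  [113,121): 8 bp
  [121,126): 5 bp
  [126,132): 6 bp
  [132,141): 9 bp
  [141,156): 15 bp

[2,3,5,6,8,9,9,10,10,11,13,15,15,18,22]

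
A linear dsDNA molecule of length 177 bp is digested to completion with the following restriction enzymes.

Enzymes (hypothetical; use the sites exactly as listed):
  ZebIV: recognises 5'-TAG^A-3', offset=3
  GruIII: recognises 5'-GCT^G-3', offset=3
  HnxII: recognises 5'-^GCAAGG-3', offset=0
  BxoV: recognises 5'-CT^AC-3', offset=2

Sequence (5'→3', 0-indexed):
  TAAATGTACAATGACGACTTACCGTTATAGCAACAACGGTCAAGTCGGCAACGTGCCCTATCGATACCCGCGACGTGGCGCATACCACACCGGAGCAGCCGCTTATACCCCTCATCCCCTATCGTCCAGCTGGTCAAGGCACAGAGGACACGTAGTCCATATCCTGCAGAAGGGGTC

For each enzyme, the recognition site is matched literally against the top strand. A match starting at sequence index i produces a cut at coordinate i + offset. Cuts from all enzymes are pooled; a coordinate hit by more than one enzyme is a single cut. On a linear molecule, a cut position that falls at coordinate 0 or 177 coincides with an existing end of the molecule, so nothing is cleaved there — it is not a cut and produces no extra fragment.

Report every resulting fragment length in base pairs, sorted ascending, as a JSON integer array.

[46,131]

Per-enzyme occurrences:
  ZebIV (TAGA, off=3): no sites
  GruIII GCTG/3: at [128] ⇒ [131]
  HnxII (GCAAGG, off=0): no sites
  BxoV (CTAC, off=2): no sites

All cut coordinates (distinct, sorted): [131]

Fragment lengths:
  [0,131): 131 bp
  [131,177): 46 bp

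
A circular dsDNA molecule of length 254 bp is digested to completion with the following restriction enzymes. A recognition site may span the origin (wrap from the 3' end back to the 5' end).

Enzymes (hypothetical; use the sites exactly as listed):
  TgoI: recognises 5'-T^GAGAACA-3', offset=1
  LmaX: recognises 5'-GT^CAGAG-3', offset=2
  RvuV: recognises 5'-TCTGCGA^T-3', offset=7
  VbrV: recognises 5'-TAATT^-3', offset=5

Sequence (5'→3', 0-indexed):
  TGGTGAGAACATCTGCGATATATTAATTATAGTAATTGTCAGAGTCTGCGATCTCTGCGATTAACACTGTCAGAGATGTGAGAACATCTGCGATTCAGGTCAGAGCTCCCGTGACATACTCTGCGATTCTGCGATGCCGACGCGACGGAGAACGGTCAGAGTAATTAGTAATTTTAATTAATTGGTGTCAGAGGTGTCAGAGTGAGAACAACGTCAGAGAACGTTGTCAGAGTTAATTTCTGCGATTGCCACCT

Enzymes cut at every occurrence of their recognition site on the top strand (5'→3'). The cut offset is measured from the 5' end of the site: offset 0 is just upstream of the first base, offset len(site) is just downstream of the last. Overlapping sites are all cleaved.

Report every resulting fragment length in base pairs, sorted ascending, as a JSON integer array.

Site scan:
  TgoI TGAGAACA/1: at [3, 78, 202] ⇒ [4, 79, 203]
  LmaX GTCAGAG/2: at [37, 68, 98, 154, 186, 195, 212, 225] ⇒ [39, 70, 100, 156, 188, 197, 214, 227]
  RvuV TCTGCGAT/7: at [11, 44, 53, 86, 119, 127, 238] ⇒ [18, 51, 60, 93, 126, 134, 245]
  VbrV TAATT/5: at [23, 32, 161, 168, 174, 178, 233] ⇒ [28, 37, 166, 173, 179, 183, 238]

Pooled cuts: [4, 18, 28, 37, 39, 51, 60, 70, 79, 93, 100, 126, 134, 156, 166, 173, 179, 183, 188, 197, 203, 214, 227, 238, 245]

Fragment lengths:
  4→18: 14 bp
  18→28: 10 bp
  28→37: 9 bp
  37→39: 2 bp
  39→51: 12 bp
  51→60: 9 bp
  60→70: 10 bp
  70→79: 9 bp
  79→93: 14 bp
  93→100: 7 bp
  100→126: 26 bp
  126→134: 8 bp
  134→156: 22 bp
  156→166: 10 bp
  166→173: 7 bp
  173→179: 6 bp
  179→183: 4 bp
  183→188: 5 bp
  188→197: 9 bp
  197→203: 6 bp
  203→214: 11 bp
  214→227: 13 bp
  227→238: 11 bp
  238→245: 7 bp
  245→4 (wrap): 254-245+4 = 13 bp

[2,4,5,6,6,7,7,7,8,9,9,9,9,10,10,10,11,11,12,13,13,14,14,22,26]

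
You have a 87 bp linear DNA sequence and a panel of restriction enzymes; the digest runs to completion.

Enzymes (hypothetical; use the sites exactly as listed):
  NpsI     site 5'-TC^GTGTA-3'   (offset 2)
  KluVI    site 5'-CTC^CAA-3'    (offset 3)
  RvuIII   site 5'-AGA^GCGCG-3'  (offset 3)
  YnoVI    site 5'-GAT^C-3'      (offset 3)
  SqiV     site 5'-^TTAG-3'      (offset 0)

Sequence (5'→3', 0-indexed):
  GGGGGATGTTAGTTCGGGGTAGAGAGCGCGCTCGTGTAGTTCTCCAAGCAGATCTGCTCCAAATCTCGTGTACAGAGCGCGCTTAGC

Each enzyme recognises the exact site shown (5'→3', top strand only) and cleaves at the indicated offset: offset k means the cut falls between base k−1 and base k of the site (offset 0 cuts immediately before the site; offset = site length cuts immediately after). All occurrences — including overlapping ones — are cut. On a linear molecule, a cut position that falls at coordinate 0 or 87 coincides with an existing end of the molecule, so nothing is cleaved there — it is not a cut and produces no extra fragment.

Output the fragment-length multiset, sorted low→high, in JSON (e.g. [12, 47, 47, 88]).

Per-enzyme occurrences:
  NpsI (TCGTGTA, off=2): starts [31, 65] → cuts [33, 67]
  KluVI (CTCCAA, off=3): starts [41, 56] → cuts [44, 59]
  RvuIII (AGAGCGCG, off=3): starts [22, 73] → cuts [25, 76]
  YnoVI (GATC, off=3): starts [50] → cuts [53]
  SqiV (TTAG, off=0): starts [8, 82] → cuts [8, 82]

All cut coordinates (distinct, sorted): [8, 25, 33, 44, 53, 59, 67, 76, 82]

Fragments:
  [0,8): 8 bp
  [8,25): 17 bp
  [25,33): 8 bp
  [33,44): 11 bp
  [44,53): 9 bp
  [53,59): 6 bp
  [59,67): 8 bp
  [67,76): 9 bp
  [76,82): 6 bp
  [82,87): 5 bp

[5,6,6,8,8,8,9,9,11,17]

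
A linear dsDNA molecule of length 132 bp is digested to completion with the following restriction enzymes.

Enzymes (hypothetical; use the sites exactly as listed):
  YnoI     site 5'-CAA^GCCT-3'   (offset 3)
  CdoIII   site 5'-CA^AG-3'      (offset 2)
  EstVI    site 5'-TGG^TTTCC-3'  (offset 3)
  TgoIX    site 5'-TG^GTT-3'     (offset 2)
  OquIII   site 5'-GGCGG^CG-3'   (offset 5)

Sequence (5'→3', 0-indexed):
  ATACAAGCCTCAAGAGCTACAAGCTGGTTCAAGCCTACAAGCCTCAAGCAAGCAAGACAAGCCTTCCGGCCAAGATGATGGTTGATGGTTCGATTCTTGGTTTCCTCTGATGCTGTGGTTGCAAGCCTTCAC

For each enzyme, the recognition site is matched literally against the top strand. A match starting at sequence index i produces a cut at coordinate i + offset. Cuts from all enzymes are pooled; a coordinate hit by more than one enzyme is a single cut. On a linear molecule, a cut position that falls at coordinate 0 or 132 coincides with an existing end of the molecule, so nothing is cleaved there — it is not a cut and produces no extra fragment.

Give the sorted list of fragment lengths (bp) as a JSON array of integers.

[1,1,1,1,1,1,4,4,5,5,5,5,6,6,6,7,7,8,8,9,12,12,17]

Scan for sites:
  YnoI CAAGCCT/3: at [3, 29, 37, 57, 121] ⇒ [6, 32, 40, 60, 124]
  CdoIII CAAG/2: at [3, 10, 19, 29, 37, 44, 48, 52, 57, 70, 121] ⇒ [5, 12, 21, 31, 39, 46, 50, 54, 59, 72, 123]
  EstVI TGGTTTCC/3: at [97] ⇒ [100]
  TgoIX TGGTT/2: at [24, 78, 85, 97, 115] ⇒ [26, 80, 87, 99, 117]
  OquIII (GGCGGCG, off=5): no sites

All cut coordinates (distinct, sorted): [5, 6, 12, 21, 26, 31, 32, 39, 40, 46, 50, 54, 59, 60, 72, 80, 87, 99, 100, 117, 123, 124]

Fragment lengths:
  [0,5): 5 bp
  [5,6): 1 bp
  [6,12): 6 bp
  [12,21): 9 bp
  [21,26): 5 bp
  [26,31): 5 bp
  [31,32): 1 bp
  [32,39): 7 bp
  [39,40): 1 bp
  [40,46): 6 bp
  [46,50): 4 bp
  [50,54): 4 bp
  [54,59): 5 bp
  [59,60): 1 bp
  [60,72): 12 bp
  [72,80): 8 bp
  [80,87): 7 bp
  [87,99): 12 bp
  [99,100): 1 bp
  [100,117): 17 bp
  [117,123): 6 bp
  [123,124): 1 bp
  [124,132): 8 bp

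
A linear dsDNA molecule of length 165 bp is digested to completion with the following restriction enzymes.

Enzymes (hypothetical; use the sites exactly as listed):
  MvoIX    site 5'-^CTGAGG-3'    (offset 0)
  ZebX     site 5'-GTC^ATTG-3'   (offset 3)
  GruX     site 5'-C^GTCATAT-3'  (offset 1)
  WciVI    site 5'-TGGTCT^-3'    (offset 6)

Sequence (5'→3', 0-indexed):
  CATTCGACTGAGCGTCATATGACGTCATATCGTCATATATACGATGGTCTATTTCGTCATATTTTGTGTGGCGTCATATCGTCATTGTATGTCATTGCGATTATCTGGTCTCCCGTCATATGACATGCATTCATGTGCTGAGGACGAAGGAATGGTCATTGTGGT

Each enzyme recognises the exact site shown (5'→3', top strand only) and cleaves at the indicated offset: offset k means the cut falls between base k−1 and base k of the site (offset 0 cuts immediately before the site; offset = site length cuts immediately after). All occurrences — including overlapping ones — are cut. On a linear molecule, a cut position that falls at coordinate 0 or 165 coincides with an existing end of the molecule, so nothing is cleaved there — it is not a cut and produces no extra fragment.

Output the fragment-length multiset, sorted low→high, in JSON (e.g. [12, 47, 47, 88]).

Scan for sites:
  MvoIX CTGAGG/0: at [137] ⇒ [137]
  ZebX GTCATTG/3: at [80, 90, 154] ⇒ [83, 93, 157]
  GruX CGTCATAT/1: at [12, 22, 30, 54, 71, 113] ⇒ [13, 23, 31, 55, 72, 114]
  WciVI TGGTCT/6: at [44, 105] ⇒ [50, 111]

All cut coordinates (distinct, sorted): [13, 23, 31, 50, 55, 72, 83, 93, 111, 114, 137, 157]

Fragment lengths:
  [0,13): 13 bp
  [13,23): 10 bp
  [23,31): 8 bp
  [31,50): 19 bp
  [50,55): 5 bp
  [55,72): 17 bp
  [72,83): 11 bp
  [83,93): 10 bp
  [93,111): 18 bp
  [111,114): 3 bp
  [114,137): 23 bp
  [137,157): 20 bp
  [157,165): 8 bp

[3,5,8,8,10,10,11,13,17,18,19,20,23]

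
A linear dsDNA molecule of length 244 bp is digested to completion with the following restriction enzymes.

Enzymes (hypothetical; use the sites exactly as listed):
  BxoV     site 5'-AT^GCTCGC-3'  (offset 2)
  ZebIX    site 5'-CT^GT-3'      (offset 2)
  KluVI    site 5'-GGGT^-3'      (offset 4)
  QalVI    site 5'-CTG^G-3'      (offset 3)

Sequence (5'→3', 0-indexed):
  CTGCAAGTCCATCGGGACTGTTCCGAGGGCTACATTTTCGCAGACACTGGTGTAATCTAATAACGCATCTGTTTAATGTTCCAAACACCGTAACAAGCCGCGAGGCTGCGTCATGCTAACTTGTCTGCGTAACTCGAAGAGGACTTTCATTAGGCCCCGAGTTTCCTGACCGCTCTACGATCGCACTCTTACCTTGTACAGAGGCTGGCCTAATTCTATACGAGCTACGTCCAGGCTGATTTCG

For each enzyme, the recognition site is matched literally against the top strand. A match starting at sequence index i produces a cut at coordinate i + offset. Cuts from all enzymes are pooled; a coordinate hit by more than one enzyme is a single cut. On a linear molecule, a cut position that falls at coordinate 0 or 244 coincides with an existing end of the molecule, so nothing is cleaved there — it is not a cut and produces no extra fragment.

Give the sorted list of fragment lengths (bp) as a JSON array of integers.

Scan for sites:
  BxoV (ATGCTCGC, off=2): no sites
  ZebIX CTGT/2: at [17, 68] ⇒ [19, 70]
  KluVI (GGGT, off=4): no sites
  QalVI CTGG/3: at [46, 204] ⇒ [49, 207]

All cut coordinates (distinct, sorted): [19, 49, 70, 207]

Fragment lengths:
  [0,19): 19 bp
  [19,49): 30 bp
  [49,70): 21 bp
  [70,207): 137 bp
  [207,244): 37 bp

[19,21,30,37,137]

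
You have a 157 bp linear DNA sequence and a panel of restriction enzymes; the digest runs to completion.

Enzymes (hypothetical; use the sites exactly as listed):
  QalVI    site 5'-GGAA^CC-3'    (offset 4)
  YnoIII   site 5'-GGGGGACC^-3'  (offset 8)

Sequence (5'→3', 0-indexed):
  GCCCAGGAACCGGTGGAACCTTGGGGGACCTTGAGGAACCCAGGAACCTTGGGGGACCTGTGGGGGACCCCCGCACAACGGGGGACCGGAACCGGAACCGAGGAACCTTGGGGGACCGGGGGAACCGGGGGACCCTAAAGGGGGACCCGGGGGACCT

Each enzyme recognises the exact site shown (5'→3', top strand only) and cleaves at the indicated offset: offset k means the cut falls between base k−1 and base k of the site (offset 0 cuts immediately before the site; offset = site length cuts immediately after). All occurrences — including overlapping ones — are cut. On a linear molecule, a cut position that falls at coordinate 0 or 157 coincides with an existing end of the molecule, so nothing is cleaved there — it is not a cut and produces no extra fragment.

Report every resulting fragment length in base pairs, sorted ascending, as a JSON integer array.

Site scan:
  QalVI (GGAACC, off=4): starts [5, 14, 34, 42, 87, 93, 101, 120] → cuts [9, 18, 38, 46, 91, 97, 105, 124]
  YnoIII (GGGGGACC, off=8): starts [22, 50, 61, 79, 109, 126, 139, 148] → cuts [30, 58, 69, 87, 117, 134, 147, 156]

All cut coordinates (distinct, sorted): [9, 18, 30, 38, 46, 58, 69, 87, 91, 97, 105, 117, 124, 134, 147, 156]

Fragments:
  [0,9): 9 bp
  [9,18): 9 bp
  [18,30): 12 bp
  [30,38): 8 bp
  [38,46): 8 bp
  [46,58): 12 bp
  [58,69): 11 bp
  [69,87): 18 bp
  [87,91): 4 bp
  [91,97): 6 bp
  [97,105): 8 bp
  [105,117): 12 bp
  [117,124): 7 bp
  [124,134): 10 bp
  [134,147): 13 bp
  [147,156): 9 bp
  [156,157): 1 bp

[1,4,6,7,8,8,8,9,9,9,10,11,12,12,12,13,18]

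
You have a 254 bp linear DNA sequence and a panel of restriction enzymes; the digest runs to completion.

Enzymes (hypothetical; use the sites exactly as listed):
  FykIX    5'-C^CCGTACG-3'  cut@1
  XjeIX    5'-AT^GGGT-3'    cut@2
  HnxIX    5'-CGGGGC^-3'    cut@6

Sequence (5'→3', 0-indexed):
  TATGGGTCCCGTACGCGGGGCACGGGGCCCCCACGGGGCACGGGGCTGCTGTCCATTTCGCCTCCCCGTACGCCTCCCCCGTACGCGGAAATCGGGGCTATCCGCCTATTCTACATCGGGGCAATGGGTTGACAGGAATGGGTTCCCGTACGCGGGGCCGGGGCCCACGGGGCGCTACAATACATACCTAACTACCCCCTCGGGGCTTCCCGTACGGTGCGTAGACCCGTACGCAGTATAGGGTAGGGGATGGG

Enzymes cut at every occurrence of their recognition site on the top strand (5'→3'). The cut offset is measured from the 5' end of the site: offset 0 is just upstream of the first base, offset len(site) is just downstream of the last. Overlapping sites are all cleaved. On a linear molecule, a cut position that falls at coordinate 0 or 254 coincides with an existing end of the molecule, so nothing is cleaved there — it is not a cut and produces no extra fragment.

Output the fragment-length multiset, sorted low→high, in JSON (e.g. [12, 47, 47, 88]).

[3,3,3,5,6,6,7,7,9,11,13,13,13,14,17,19,20,24,28,33]

Scan for sites:
  FykIX (CCCGTACG, off=1): starts [7, 64, 77, 144, 208, 225] → cuts [8, 65, 78, 145, 209, 226]
  XjeIX (ATGGGT, off=2): starts [1, 123, 137] → cuts [3, 125, 139]
  HnxIX (CGGGGC, off=6): starts [15, 22, 33, 40, 92, 116, 152, 158, 167, 200] → cuts [21, 28, 39, 46, 98, 122, 158, 164, 173, 206]

Pooled cuts: [3, 8, 21, 28, 39, 46, 65, 78, 98, 122, 125, 139, 145, 158, 164, 173, 206, 209, 226]

Fragment lengths:
  [0,3): 3 bp
  [3,8): 5 bp
  [8,21): 13 bp
  [21,28): 7 bp
  [28,39): 11 bp
  [39,46): 7 bp
  [46,65): 19 bp
  [65,78): 13 bp
  [78,98): 20 bp
  [98,122): 24 bp
  [122,125): 3 bp
  [125,139): 14 bp
  [139,145): 6 bp
  [145,158): 13 bp
  [158,164): 6 bp
  [164,173): 9 bp
  [173,206): 33 bp
  [206,209): 3 bp
  [209,226): 17 bp
  [226,254): 28 bp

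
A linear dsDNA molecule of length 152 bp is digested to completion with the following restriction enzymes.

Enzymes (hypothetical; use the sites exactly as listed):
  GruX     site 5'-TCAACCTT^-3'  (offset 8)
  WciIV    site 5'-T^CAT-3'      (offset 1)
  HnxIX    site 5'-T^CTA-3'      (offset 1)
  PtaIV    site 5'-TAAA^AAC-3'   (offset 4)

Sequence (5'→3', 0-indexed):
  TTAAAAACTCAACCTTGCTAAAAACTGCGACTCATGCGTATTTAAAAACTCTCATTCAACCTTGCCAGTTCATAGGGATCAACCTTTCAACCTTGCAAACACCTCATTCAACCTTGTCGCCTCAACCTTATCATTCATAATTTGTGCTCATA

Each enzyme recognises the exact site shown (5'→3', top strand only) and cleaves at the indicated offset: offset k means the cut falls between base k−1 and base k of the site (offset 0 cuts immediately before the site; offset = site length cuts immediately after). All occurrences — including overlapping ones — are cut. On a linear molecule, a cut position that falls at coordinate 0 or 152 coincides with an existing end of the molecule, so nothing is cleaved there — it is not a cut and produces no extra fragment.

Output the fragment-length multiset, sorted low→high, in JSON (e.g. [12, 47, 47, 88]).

Scan for sites:
  GruX (TCAACCTT, off=8): starts [8, 55, 78, 86, 107, 121] → cuts [16, 63, 86, 94, 115, 129]
  WciIV (TCAT, off=1): starts [31, 51, 69, 103, 130, 134, 147] → cuts [32, 52, 70, 104, 131, 135, 148]
  HnxIX (TCTA, off=1): no sites
  PtaIV (TAAAAAC, off=4): starts [1, 18, 42] → cuts [5, 22, 46]

Pooled cuts: [5, 16, 22, 32, 46, 52, 63, 70, 86, 94, 104, 115, 129, 131, 135, 148]

Fragments:
  [0,5): 5 bp
  [5,16): 11 bp
  [16,22): 6 bp
  [22,32): 10 bp
  [32,46): 14 bp
  [46,52): 6 bp
  [52,63): 11 bp
  [63,70): 7 bp
  [70,86): 16 bp
  [86,94): 8 bp
  [94,104): 10 bp
  [104,115): 11 bp
  [115,129): 14 bp
  [129,131): 2 bp
  [131,135): 4 bp
  [135,148): 13 bp
  [148,152): 4 bp

[2,4,4,5,6,6,7,8,10,10,11,11,11,13,14,14,16]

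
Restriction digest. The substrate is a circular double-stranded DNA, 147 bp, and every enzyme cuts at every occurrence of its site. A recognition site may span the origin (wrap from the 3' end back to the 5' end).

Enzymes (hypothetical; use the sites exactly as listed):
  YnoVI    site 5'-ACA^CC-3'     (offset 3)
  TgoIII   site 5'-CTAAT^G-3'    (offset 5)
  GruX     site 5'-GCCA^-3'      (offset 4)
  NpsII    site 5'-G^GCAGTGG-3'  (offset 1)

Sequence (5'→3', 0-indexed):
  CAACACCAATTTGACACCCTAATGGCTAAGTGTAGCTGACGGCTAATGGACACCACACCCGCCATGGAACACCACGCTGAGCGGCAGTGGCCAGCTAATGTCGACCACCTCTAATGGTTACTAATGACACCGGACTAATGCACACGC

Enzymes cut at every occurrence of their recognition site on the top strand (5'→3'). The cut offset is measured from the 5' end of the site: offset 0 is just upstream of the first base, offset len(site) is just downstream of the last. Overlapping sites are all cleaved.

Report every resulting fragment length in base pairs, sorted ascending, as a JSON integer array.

[3,4,5,5,6,7,7,7,10,10,10,10,11,12,16,24]

Per-enzyme occurrences:
  YnoVI (ACACC, off=3): starts [2, 13, 49, 54, 68, 126] → cuts [5, 16, 52, 57, 71, 129]
  TgoIII (CTAATG, off=5): starts [18, 42, 94, 110, 120, 134] → cuts [23, 47, 99, 115, 125, 139]
  GruX (GCCA, off=4): starts [60, 89, 145] → cuts [2, 64, 93]
  NpsII (GGCAGTGG, off=1): starts [82] → cuts [83]

All cut coordinates (distinct, sorted): [2, 5, 16, 23, 47, 52, 57, 64, 71, 83, 93, 99, 115, 125, 129, 139]

Fragment lengths:
  2→5: 3 bp
  5→16: 11 bp
  16→23: 7 bp
  23→47: 24 bp
  47→52: 5 bp
  52→57: 5 bp
  57→64: 7 bp
  64→71: 7 bp
  71→83: 12 bp
  83→93: 10 bp
  93→99: 6 bp
  99→115: 16 bp
  115→125: 10 bp
  125→129: 4 bp
  129→139: 10 bp
  139→2 (wrap): 147-139+2 = 10 bp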